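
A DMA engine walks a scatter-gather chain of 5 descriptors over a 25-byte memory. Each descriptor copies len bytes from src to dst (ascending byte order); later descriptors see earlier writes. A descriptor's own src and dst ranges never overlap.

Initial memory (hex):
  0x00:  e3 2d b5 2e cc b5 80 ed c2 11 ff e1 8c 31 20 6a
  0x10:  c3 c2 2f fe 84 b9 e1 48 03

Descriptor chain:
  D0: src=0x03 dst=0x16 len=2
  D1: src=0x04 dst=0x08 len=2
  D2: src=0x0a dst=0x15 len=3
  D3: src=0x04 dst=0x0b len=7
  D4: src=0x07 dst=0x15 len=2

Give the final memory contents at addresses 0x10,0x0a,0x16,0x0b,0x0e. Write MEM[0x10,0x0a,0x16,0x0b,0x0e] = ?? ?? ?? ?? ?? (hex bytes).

MEM[0x10,0x0a,0x16,0x0b,0x0e] = b5 ff cc cc ed

  after D0: wrote 2B at 0x16 = 2ecc
  after D1: wrote 2B at 0x08 = ccb5
  after D2: wrote 3B at 0x15 = ffe18c
  after D3: wrote 7B at 0x0b = ccb580edccb5ff
  after D4: wrote 2B at 0x15 = edcc
query mem[0x10]=0xb5, mem[0x0a]=0xff, mem[0x16]=0xcc, mem[0x0b]=0xcc, mem[0x0e]=0xed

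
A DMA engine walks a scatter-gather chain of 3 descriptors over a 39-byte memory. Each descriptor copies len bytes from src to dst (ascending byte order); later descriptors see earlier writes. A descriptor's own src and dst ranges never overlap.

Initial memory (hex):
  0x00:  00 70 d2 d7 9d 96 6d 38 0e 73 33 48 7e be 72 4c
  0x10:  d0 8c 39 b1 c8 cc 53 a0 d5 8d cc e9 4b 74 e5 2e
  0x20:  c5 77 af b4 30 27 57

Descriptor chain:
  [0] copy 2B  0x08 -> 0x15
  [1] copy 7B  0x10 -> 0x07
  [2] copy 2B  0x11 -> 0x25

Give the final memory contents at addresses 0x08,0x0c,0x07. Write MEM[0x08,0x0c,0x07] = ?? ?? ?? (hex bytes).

MEM[0x08,0x0c,0x07] = 8c 0e d0

[0] 0x08->0x15 len=2 : 0e 73
[1] 0x10->0x07 len=7 : d0 8c 39 b1 c8 0e 73
[2] 0x11->0x25 len=2 : 8c 39
query mem[0x08]=0x8c, mem[0x0c]=0x0e, mem[0x07]=0xd0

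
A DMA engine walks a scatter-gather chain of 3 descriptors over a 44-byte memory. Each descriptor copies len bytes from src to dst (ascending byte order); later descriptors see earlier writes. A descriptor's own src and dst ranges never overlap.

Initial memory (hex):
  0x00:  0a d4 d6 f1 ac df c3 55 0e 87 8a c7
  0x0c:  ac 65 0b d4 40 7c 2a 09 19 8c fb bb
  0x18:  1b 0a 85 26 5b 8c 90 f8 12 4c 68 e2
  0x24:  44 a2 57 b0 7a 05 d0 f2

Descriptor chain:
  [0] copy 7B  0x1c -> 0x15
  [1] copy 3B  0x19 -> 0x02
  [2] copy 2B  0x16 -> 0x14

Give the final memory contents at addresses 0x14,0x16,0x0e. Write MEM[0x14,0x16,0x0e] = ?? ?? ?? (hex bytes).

[0] 0x1c->0x15 len=7 : 5b 8c 90 f8 12 4c 68
[1] 0x19->0x02 len=3 : 12 4c 68
[2] 0x16->0x14 len=2 : 8c 90
query mem[0x14]=0x8c, mem[0x16]=0x8c, mem[0x0e]=0x0b

MEM[0x14,0x16,0x0e] = 8c 8c 0b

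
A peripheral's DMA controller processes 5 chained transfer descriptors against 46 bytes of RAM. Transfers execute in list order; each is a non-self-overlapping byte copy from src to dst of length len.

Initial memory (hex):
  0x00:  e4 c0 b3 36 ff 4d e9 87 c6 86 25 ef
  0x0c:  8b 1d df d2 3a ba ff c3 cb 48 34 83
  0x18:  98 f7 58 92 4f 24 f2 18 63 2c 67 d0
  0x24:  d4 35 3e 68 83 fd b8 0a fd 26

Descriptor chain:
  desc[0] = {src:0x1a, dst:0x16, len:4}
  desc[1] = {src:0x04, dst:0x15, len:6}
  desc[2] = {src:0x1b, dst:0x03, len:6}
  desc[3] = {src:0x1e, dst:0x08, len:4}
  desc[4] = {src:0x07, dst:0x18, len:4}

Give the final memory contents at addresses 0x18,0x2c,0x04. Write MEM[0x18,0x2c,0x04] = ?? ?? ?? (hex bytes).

#0 dst[0x16+4] := {0x58,0x92,0x4f,0x24}
#1 dst[0x15+6] := {0xff,0x4d,0xe9,0x87,0xc6,0x86}
#2 dst[0x03+6] := {0x92,0x4f,0x24,0xf2,0x18,0x63}
#3 dst[0x08+4] := {0xf2,0x18,0x63,0x2c}
#4 dst[0x18+4] := {0x18,0xf2,0x18,0x63}
query mem[0x18]=0x18, mem[0x2c]=0xfd, mem[0x04]=0x4f

MEM[0x18,0x2c,0x04] = 18 fd 4f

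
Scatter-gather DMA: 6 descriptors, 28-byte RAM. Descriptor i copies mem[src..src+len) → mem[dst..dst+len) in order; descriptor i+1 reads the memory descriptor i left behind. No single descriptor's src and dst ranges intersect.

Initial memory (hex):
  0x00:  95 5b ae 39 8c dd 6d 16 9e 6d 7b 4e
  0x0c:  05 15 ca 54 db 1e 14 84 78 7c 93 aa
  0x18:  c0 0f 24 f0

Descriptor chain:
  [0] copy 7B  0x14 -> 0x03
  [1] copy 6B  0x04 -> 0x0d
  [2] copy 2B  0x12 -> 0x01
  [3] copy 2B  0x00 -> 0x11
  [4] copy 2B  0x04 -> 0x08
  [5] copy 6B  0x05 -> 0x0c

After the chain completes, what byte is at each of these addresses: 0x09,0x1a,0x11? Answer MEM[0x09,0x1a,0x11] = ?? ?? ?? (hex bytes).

MEM[0x09,0x1a,0x11] = 93 24 7b

[0] 0x14->0x03 len=7 : 78 7c 93 aa c0 0f 24
[1] 0x04->0x0d len=6 : 7c 93 aa c0 0f 24
[2] 0x12->0x01 len=2 : 24 84
[3] 0x00->0x11 len=2 : 95 24
[4] 0x04->0x08 len=2 : 7c 93
[5] 0x05->0x0c len=6 : 93 aa c0 7c 93 7b
query mem[0x09]=0x93, mem[0x1a]=0x24, mem[0x11]=0x7b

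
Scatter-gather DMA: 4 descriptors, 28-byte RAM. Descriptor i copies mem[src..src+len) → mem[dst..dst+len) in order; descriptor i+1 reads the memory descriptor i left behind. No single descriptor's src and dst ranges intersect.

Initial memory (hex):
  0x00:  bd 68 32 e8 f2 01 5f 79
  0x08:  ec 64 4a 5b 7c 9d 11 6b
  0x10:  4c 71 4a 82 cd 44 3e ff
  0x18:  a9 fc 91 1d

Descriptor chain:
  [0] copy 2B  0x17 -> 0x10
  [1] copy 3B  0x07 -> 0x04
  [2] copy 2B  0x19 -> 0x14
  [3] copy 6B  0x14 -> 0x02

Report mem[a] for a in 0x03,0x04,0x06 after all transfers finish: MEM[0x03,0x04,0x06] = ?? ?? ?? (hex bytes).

MEM[0x03,0x04,0x06] = 91 3e a9

  after D0: wrote 2B at 0x10 = ffa9
  after D1: wrote 3B at 0x04 = 79ec64
  after D2: wrote 2B at 0x14 = fc91
  after D3: wrote 6B at 0x02 = fc913effa9fc
query mem[0x03]=0x91, mem[0x04]=0x3e, mem[0x06]=0xa9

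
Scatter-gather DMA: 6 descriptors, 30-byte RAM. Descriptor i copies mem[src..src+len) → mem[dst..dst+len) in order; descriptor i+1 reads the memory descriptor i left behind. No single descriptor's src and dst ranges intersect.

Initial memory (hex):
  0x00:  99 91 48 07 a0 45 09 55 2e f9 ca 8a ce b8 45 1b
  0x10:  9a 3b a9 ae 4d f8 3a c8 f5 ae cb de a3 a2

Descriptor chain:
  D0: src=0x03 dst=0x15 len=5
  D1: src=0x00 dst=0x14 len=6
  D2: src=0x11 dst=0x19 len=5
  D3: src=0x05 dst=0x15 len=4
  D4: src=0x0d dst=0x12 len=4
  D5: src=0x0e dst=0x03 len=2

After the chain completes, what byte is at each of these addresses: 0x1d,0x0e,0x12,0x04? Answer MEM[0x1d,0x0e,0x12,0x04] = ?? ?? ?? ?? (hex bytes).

MEM[0x1d,0x0e,0x12,0x04] = 91 45 b8 1b

D0: mem[0x15..0x19] <- [07 a0 45 09 55]
D1: mem[0x14..0x19] <- [99 91 48 07 a0 45]
D2: mem[0x19..0x1d] <- [3b a9 ae 99 91]
D3: mem[0x15..0x18] <- [45 09 55 2e]
D4: mem[0x12..0x15] <- [b8 45 1b 9a]
D5: mem[0x03..0x04] <- [45 1b]
query mem[0x1d]=0x91, mem[0x0e]=0x45, mem[0x12]=0xb8, mem[0x04]=0x1b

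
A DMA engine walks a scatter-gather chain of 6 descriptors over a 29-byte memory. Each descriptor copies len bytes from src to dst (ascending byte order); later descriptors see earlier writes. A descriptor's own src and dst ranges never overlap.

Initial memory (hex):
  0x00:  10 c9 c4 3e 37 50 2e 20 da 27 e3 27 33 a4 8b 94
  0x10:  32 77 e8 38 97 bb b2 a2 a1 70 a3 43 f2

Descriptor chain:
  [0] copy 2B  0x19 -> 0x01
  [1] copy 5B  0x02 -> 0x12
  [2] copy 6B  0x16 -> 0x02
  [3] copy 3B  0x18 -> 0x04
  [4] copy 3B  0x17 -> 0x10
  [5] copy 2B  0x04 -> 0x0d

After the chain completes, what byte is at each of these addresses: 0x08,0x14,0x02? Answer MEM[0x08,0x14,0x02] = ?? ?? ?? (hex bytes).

MEM[0x08,0x14,0x02] = da 37 2e

[0] 0x19->0x01 len=2 : 70 a3
[1] 0x02->0x12 len=5 : a3 3e 37 50 2e
[2] 0x16->0x02 len=6 : 2e a2 a1 70 a3 43
[3] 0x18->0x04 len=3 : a1 70 a3
[4] 0x17->0x10 len=3 : a2 a1 70
[5] 0x04->0x0d len=2 : a1 70
query mem[0x08]=0xda, mem[0x14]=0x37, mem[0x02]=0x2e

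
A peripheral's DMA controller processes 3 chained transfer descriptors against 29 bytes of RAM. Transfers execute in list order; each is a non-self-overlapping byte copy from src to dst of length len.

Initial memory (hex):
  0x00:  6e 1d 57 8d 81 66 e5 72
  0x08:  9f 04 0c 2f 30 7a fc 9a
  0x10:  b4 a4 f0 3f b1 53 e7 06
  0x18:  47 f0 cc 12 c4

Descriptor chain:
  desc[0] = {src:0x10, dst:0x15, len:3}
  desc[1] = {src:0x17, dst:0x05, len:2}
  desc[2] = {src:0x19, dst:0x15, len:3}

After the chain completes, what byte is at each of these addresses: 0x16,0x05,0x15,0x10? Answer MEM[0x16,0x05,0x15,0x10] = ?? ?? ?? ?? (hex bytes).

MEM[0x16,0x05,0x15,0x10] = cc f0 f0 b4

#0 dst[0x15+3] := {0xb4,0xa4,0xf0}
#1 dst[0x05+2] := {0xf0,0x47}
#2 dst[0x15+3] := {0xf0,0xcc,0x12}
query mem[0x16]=0xcc, mem[0x05]=0xf0, mem[0x15]=0xf0, mem[0x10]=0xb4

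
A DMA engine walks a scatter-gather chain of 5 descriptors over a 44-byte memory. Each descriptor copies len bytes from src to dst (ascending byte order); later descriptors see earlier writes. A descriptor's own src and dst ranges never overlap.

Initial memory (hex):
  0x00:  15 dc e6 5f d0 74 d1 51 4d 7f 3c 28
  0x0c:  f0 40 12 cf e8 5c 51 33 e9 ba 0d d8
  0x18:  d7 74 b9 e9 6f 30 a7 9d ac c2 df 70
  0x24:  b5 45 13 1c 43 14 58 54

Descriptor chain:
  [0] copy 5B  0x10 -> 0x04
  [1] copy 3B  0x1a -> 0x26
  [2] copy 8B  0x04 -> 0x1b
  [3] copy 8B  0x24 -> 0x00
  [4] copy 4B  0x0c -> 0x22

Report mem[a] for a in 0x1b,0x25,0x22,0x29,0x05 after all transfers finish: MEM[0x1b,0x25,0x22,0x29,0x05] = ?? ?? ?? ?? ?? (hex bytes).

[0] 0x10->0x04 len=5 : e8 5c 51 33 e9
[1] 0x1a->0x26 len=3 : b9 e9 6f
[2] 0x04->0x1b len=8 : e8 5c 51 33 e9 7f 3c 28
[3] 0x24->0x00 len=8 : b5 45 b9 e9 6f 14 58 54
[4] 0x0c->0x22 len=4 : f0 40 12 cf
query mem[0x1b]=0xe8, mem[0x25]=0xcf, mem[0x22]=0xf0, mem[0x29]=0x14, mem[0x05]=0x14

MEM[0x1b,0x25,0x22,0x29,0x05] = e8 cf f0 14 14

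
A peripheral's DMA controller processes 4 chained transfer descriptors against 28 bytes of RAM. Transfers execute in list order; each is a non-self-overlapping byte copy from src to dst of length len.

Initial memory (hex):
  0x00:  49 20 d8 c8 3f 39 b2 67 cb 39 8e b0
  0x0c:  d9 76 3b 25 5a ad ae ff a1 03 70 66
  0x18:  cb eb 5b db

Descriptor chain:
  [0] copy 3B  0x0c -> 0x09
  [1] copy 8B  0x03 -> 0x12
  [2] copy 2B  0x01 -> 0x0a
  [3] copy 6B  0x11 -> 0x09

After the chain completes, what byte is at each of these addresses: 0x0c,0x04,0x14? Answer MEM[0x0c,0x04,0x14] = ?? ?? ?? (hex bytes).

D0: mem[0x09..0x0b] <- [d9 76 3b]
D1: mem[0x12..0x19] <- [c8 3f 39 b2 67 cb d9 76]
D2: mem[0x0a..0x0b] <- [20 d8]
D3: mem[0x09..0x0e] <- [ad c8 3f 39 b2 67]
query mem[0x0c]=0x39, mem[0x04]=0x3f, mem[0x14]=0x39

MEM[0x0c,0x04,0x14] = 39 3f 39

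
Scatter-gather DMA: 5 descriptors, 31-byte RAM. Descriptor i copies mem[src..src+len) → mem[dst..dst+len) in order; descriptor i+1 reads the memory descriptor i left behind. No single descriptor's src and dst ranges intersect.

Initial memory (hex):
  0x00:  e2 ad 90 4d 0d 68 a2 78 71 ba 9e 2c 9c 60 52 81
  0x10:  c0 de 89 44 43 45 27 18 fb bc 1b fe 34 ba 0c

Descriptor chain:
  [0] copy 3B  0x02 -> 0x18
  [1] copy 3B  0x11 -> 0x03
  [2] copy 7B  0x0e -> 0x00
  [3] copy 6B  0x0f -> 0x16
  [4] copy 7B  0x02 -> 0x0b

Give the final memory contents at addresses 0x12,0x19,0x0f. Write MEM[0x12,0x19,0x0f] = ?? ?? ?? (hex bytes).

D0: mem[0x18..0x1a] <- [90 4d 0d]
D1: mem[0x03..0x05] <- [de 89 44]
D2: mem[0x00..0x06] <- [52 81 c0 de 89 44 43]
D3: mem[0x16..0x1b] <- [81 c0 de 89 44 43]
D4: mem[0x0b..0x11] <- [c0 de 89 44 43 78 71]
query mem[0x12]=0x89, mem[0x19]=0x89, mem[0x0f]=0x43

MEM[0x12,0x19,0x0f] = 89 89 43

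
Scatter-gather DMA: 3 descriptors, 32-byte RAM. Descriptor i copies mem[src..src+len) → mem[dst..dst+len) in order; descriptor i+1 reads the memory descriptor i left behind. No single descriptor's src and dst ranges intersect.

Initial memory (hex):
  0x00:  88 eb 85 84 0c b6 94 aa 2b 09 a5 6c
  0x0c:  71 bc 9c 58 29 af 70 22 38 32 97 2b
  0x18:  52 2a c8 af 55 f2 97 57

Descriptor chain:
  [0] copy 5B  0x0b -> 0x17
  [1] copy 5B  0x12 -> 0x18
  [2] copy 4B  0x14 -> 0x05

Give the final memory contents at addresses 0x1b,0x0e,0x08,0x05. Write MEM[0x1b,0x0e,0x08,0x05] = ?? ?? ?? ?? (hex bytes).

D0: mem[0x17..0x1b] <- [6c 71 bc 9c 58]
D1: mem[0x18..0x1c] <- [70 22 38 32 97]
D2: mem[0x05..0x08] <- [38 32 97 6c]
query mem[0x1b]=0x32, mem[0x0e]=0x9c, mem[0x08]=0x6c, mem[0x05]=0x38

MEM[0x1b,0x0e,0x08,0x05] = 32 9c 6c 38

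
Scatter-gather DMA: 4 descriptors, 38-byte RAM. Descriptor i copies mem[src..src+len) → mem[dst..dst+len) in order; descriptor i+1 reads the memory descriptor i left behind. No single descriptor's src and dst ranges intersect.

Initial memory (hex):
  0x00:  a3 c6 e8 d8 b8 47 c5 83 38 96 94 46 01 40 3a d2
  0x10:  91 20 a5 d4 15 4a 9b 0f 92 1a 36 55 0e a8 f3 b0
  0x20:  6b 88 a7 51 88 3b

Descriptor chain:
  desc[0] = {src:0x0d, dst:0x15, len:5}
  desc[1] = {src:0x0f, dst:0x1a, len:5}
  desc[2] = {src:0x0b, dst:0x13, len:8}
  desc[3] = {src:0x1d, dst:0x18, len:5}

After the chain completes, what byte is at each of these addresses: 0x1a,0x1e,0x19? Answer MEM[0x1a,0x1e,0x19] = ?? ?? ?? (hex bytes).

D0: mem[0x15..0x19] <- [40 3a d2 91 20]
D1: mem[0x1a..0x1e] <- [d2 91 20 a5 d4]
D2: mem[0x13..0x1a] <- [46 01 40 3a d2 91 20 a5]
D3: mem[0x18..0x1c] <- [a5 d4 b0 6b 88]
query mem[0x1a]=0xb0, mem[0x1e]=0xd4, mem[0x19]=0xd4

MEM[0x1a,0x1e,0x19] = b0 d4 d4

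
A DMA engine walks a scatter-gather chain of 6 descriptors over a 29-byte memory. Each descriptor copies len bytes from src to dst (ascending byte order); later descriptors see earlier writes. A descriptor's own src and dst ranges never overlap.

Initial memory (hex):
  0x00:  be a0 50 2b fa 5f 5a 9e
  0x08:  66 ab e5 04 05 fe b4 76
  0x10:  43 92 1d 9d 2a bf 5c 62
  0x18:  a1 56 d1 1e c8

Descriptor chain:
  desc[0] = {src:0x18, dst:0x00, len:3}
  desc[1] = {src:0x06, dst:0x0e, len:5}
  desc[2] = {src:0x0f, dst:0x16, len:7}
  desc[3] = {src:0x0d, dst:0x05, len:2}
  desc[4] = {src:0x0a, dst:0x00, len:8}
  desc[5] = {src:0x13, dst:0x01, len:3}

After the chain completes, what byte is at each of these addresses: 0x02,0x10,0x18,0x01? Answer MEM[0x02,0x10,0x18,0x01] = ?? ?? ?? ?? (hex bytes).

#0 dst[0x00+3] := {0xa1,0x56,0xd1}
#1 dst[0x0e+5] := {0x5a,0x9e,0x66,0xab,0xe5}
#2 dst[0x16+7] := {0x9e,0x66,0xab,0xe5,0x9d,0x2a,0xbf}
#3 dst[0x05+2] := {0xfe,0x5a}
#4 dst[0x00+8] := {0xe5,0x04,0x05,0xfe,0x5a,0x9e,0x66,0xab}
#5 dst[0x01+3] := {0x9d,0x2a,0xbf}
query mem[0x02]=0x2a, mem[0x10]=0x66, mem[0x18]=0xab, mem[0x01]=0x9d

MEM[0x02,0x10,0x18,0x01] = 2a 66 ab 9d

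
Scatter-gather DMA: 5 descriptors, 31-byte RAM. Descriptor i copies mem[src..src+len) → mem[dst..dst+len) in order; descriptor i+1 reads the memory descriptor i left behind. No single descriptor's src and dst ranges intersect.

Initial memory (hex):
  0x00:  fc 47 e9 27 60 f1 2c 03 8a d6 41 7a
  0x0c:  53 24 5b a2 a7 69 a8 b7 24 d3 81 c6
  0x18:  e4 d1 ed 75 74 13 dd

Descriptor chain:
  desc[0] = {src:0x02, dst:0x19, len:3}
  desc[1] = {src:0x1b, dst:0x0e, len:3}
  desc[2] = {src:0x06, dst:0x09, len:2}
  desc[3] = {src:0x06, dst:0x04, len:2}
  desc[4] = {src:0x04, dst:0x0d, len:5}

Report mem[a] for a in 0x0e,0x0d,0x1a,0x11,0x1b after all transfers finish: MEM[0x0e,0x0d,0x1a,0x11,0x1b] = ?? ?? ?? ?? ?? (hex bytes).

  after D0: wrote 3B at 0x19 = e92760
  after D1: wrote 3B at 0x0e = 607413
  after D2: wrote 2B at 0x09 = 2c03
  after D3: wrote 2B at 0x04 = 2c03
  after D4: wrote 5B at 0x0d = 2c032c038a
query mem[0x0e]=0x03, mem[0x0d]=0x2c, mem[0x1a]=0x27, mem[0x11]=0x8a, mem[0x1b]=0x60

MEM[0x0e,0x0d,0x1a,0x11,0x1b] = 03 2c 27 8a 60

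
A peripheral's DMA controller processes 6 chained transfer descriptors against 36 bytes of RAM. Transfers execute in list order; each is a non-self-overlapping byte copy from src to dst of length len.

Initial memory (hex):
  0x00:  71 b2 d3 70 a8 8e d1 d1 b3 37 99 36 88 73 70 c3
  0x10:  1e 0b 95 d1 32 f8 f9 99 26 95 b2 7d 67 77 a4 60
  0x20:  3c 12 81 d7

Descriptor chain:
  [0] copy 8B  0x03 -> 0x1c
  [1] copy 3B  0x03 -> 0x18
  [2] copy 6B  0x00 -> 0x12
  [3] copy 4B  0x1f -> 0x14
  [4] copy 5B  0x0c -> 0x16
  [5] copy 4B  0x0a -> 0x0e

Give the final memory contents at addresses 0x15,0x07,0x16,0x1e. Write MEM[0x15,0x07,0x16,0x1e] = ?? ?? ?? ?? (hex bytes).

MEM[0x15,0x07,0x16,0x1e] = d1 d1 88 8e

[0] 0x03->0x1c len=8 : 70 a8 8e d1 d1 b3 37 99
[1] 0x03->0x18 len=3 : 70 a8 8e
[2] 0x00->0x12 len=6 : 71 b2 d3 70 a8 8e
[3] 0x1f->0x14 len=4 : d1 d1 b3 37
[4] 0x0c->0x16 len=5 : 88 73 70 c3 1e
[5] 0x0a->0x0e len=4 : 99 36 88 73
query mem[0x15]=0xd1, mem[0x07]=0xd1, mem[0x16]=0x88, mem[0x1e]=0x8e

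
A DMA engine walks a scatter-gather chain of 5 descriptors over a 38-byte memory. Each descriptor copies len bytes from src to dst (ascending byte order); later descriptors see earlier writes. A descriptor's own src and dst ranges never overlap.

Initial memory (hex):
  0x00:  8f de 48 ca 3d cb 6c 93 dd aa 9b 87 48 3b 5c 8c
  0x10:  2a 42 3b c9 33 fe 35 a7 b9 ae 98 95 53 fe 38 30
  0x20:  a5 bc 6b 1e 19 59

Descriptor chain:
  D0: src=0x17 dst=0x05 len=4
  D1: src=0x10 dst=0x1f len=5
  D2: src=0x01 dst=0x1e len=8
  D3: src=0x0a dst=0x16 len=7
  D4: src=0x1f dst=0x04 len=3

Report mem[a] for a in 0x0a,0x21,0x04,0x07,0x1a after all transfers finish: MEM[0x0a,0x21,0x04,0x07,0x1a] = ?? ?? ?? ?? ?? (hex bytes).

  after D0: wrote 4B at 0x05 = a7b9ae98
  after D1: wrote 5B at 0x1f = 2a423bc933
  after D2: wrote 8B at 0x1e = de48ca3da7b9ae98
  after D3: wrote 7B at 0x16 = 9b87483b5c8c2a
  after D4: wrote 3B at 0x04 = 48ca3d
query mem[0x0a]=0x9b, mem[0x21]=0x3d, mem[0x04]=0x48, mem[0x07]=0xae, mem[0x1a]=0x5c

MEM[0x0a,0x21,0x04,0x07,0x1a] = 9b 3d 48 ae 5c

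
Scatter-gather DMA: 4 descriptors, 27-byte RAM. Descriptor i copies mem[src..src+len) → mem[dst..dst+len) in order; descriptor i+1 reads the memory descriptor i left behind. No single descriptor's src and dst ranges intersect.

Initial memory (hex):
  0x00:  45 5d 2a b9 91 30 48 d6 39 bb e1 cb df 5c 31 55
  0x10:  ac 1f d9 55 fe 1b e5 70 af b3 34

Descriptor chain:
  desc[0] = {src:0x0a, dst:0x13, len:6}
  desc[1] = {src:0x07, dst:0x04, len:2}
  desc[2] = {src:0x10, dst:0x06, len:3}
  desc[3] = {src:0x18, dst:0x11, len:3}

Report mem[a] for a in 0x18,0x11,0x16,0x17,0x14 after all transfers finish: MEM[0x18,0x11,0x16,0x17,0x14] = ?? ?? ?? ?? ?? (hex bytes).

#0 dst[0x13+6] := {0xe1,0xcb,0xdf,0x5c,0x31,0x55}
#1 dst[0x04+2] := {0xd6,0x39}
#2 dst[0x06+3] := {0xac,0x1f,0xd9}
#3 dst[0x11+3] := {0x55,0xb3,0x34}
query mem[0x18]=0x55, mem[0x11]=0x55, mem[0x16]=0x5c, mem[0x17]=0x31, mem[0x14]=0xcb

MEM[0x18,0x11,0x16,0x17,0x14] = 55 55 5c 31 cb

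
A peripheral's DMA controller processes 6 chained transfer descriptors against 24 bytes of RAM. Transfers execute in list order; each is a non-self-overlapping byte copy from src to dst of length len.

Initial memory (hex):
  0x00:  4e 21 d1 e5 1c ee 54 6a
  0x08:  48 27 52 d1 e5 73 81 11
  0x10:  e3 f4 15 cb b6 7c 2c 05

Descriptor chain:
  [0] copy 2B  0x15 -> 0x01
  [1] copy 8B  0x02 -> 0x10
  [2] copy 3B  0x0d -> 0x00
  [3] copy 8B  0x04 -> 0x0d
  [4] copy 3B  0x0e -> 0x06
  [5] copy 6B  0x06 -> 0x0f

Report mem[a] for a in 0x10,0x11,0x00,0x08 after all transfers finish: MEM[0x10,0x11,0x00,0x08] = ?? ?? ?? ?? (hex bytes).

MEM[0x10,0x11,0x00,0x08] = 54 6a 73 6a

#0 dst[0x01+2] := {0x7c,0x2c}
#1 dst[0x10+8] := {0x2c,0xe5,0x1c,0xee,0x54,0x6a,0x48,0x27}
#2 dst[0x00+3] := {0x73,0x81,0x11}
#3 dst[0x0d+8] := {0x1c,0xee,0x54,0x6a,0x48,0x27,0x52,0xd1}
#4 dst[0x06+3] := {0xee,0x54,0x6a}
#5 dst[0x0f+6] := {0xee,0x54,0x6a,0x27,0x52,0xd1}
query mem[0x10]=0x54, mem[0x11]=0x6a, mem[0x00]=0x73, mem[0x08]=0x6a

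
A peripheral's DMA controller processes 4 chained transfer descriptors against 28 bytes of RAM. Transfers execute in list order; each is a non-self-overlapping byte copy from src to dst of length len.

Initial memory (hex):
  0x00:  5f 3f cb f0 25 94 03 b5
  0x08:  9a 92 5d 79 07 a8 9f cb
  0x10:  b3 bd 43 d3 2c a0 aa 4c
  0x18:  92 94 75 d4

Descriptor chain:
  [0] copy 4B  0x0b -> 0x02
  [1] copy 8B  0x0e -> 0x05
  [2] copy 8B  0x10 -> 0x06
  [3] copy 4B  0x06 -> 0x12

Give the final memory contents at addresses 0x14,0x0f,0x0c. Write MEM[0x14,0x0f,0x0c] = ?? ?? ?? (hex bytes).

MEM[0x14,0x0f,0x0c] = 43 cb aa

#0 dst[0x02+4] := {0x79,0x07,0xa8,0x9f}
#1 dst[0x05+8] := {0x9f,0xcb,0xb3,0xbd,0x43,0xd3,0x2c,0xa0}
#2 dst[0x06+8] := {0xb3,0xbd,0x43,0xd3,0x2c,0xa0,0xaa,0x4c}
#3 dst[0x12+4] := {0xb3,0xbd,0x43,0xd3}
query mem[0x14]=0x43, mem[0x0f]=0xcb, mem[0x0c]=0xaa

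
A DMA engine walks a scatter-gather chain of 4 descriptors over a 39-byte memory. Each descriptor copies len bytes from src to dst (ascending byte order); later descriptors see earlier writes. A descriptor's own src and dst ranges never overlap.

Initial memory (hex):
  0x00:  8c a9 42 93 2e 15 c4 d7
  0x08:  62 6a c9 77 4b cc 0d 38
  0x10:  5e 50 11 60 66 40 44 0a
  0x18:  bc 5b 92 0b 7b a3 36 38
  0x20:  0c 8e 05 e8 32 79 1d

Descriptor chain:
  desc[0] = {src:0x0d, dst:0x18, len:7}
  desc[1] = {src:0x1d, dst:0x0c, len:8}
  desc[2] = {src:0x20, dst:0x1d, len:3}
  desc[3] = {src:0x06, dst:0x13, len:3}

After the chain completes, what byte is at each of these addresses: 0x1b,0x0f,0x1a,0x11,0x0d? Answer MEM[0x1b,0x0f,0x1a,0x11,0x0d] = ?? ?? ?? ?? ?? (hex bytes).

MEM[0x1b,0x0f,0x1a,0x11,0x0d] = 5e 0c 38 05 60

  after D0: wrote 7B at 0x18 = cc0d385e501160
  after D1: wrote 8B at 0x0c = 1160380c8e05e832
  after D2: wrote 3B at 0x1d = 0c8e05
  after D3: wrote 3B at 0x13 = c4d762
query mem[0x1b]=0x5e, mem[0x0f]=0x0c, mem[0x1a]=0x38, mem[0x11]=0x05, mem[0x0d]=0x60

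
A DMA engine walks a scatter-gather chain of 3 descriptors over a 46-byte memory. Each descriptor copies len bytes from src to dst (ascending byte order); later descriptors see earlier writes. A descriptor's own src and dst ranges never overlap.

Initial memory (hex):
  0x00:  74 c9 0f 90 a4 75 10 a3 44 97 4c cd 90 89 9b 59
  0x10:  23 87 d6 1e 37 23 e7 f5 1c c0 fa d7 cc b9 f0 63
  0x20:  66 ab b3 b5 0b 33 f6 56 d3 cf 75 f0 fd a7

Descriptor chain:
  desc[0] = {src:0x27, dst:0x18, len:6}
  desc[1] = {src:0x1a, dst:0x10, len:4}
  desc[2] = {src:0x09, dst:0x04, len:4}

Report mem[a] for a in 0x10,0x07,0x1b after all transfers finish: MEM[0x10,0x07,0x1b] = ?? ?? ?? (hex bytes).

MEM[0x10,0x07,0x1b] = cf 90 75

D0: mem[0x18..0x1d] <- [56 d3 cf 75 f0 fd]
D1: mem[0x10..0x13] <- [cf 75 f0 fd]
D2: mem[0x04..0x07] <- [97 4c cd 90]
query mem[0x10]=0xcf, mem[0x07]=0x90, mem[0x1b]=0x75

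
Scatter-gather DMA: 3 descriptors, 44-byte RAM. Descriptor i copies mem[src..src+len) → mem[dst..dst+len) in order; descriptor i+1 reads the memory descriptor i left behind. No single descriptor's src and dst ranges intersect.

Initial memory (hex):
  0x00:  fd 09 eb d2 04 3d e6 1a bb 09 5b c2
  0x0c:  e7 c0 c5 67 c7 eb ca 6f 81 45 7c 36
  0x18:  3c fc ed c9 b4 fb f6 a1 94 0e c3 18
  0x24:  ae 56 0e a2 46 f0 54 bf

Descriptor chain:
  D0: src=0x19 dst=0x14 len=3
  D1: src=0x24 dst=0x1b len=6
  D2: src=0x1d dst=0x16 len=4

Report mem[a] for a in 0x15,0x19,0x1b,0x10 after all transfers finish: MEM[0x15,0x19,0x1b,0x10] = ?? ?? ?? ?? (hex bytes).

MEM[0x15,0x19,0x1b,0x10] = ed f0 ae c7

#0 dst[0x14+3] := {0xfc,0xed,0xc9}
#1 dst[0x1b+6] := {0xae,0x56,0x0e,0xa2,0x46,0xf0}
#2 dst[0x16+4] := {0x0e,0xa2,0x46,0xf0}
query mem[0x15]=0xed, mem[0x19]=0xf0, mem[0x1b]=0xae, mem[0x10]=0xc7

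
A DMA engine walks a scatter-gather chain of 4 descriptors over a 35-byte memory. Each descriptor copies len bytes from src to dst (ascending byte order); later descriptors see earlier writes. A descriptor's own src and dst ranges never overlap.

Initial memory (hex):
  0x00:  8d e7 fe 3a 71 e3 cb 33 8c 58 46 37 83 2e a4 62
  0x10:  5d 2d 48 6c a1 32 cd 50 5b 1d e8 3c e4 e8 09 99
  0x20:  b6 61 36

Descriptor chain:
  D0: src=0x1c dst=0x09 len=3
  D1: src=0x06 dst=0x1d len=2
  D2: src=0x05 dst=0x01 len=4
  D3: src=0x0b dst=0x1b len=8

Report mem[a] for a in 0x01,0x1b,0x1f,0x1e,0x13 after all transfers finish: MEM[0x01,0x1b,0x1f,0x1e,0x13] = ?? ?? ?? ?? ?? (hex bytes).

[0] 0x1c->0x09 len=3 : e4 e8 09
[1] 0x06->0x1d len=2 : cb 33
[2] 0x05->0x01 len=4 : e3 cb 33 8c
[3] 0x0b->0x1b len=8 : 09 83 2e a4 62 5d 2d 48
query mem[0x01]=0xe3, mem[0x1b]=0x09, mem[0x1f]=0x62, mem[0x1e]=0xa4, mem[0x13]=0x6c

MEM[0x01,0x1b,0x1f,0x1e,0x13] = e3 09 62 a4 6c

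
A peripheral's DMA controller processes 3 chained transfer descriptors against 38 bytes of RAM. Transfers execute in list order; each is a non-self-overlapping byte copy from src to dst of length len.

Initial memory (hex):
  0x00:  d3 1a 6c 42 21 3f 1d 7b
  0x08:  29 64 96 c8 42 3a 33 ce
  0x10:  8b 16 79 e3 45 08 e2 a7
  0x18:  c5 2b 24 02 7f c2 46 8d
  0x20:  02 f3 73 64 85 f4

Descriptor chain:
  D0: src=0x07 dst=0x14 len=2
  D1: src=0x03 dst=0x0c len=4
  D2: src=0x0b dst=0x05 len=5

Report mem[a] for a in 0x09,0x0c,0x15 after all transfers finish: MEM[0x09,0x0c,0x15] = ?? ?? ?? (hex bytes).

MEM[0x09,0x0c,0x15] = 1d 42 29

D0: mem[0x14..0x15] <- [7b 29]
D1: mem[0x0c..0x0f] <- [42 21 3f 1d]
D2: mem[0x05..0x09] <- [c8 42 21 3f 1d]
query mem[0x09]=0x1d, mem[0x0c]=0x42, mem[0x15]=0x29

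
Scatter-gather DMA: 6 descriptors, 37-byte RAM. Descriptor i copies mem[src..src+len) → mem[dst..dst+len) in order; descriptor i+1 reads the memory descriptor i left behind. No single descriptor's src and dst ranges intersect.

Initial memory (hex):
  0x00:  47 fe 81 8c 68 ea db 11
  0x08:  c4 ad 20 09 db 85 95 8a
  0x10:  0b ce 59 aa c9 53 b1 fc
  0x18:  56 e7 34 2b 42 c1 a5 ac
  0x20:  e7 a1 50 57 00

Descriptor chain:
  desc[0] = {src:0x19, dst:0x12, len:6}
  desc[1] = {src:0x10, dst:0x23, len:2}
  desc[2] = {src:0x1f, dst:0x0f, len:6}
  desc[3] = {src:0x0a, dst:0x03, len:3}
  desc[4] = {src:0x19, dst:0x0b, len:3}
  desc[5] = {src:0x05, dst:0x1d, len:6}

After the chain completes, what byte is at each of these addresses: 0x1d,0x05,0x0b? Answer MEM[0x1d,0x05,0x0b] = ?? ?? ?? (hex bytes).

MEM[0x1d,0x05,0x0b] = db db e7

  after D0: wrote 6B at 0x12 = e7342b42c1a5
  after D1: wrote 2B at 0x23 = 0bce
  after D2: wrote 6B at 0x0f = ace7a1500bce
  after D3: wrote 3B at 0x03 = 2009db
  after D4: wrote 3B at 0x0b = e7342b
  after D5: wrote 6B at 0x1d = dbdb11c4ad20
query mem[0x1d]=0xdb, mem[0x05]=0xdb, mem[0x0b]=0xe7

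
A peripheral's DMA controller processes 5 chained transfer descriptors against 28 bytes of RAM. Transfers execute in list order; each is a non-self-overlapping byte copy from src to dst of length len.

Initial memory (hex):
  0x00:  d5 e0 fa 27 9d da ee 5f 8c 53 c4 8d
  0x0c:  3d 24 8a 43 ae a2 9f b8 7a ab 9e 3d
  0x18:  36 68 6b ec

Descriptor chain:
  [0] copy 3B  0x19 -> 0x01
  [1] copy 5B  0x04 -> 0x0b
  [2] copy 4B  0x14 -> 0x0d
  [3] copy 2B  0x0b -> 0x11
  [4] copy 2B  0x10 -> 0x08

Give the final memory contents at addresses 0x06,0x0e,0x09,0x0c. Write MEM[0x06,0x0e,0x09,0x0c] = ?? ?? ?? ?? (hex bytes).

#0 dst[0x01+3] := {0x68,0x6b,0xec}
#1 dst[0x0b+5] := {0x9d,0xda,0xee,0x5f,0x8c}
#2 dst[0x0d+4] := {0x7a,0xab,0x9e,0x3d}
#3 dst[0x11+2] := {0x9d,0xda}
#4 dst[0x08+2] := {0x3d,0x9d}
query mem[0x06]=0xee, mem[0x0e]=0xab, mem[0x09]=0x9d, mem[0x0c]=0xda

MEM[0x06,0x0e,0x09,0x0c] = ee ab 9d da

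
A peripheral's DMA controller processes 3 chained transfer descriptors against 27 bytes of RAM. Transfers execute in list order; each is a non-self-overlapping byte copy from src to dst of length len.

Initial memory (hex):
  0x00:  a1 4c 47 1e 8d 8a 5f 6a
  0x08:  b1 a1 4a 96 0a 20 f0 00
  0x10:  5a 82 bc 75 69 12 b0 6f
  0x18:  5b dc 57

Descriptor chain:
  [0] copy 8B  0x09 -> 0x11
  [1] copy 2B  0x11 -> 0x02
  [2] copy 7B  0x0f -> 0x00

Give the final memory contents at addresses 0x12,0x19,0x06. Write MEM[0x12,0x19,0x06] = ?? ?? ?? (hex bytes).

MEM[0x12,0x19,0x06] = 4a dc 20

#0 dst[0x11+8] := {0xa1,0x4a,0x96,0x0a,0x20,0xf0,0x00,0x5a}
#1 dst[0x02+2] := {0xa1,0x4a}
#2 dst[0x00+7] := {0x00,0x5a,0xa1,0x4a,0x96,0x0a,0x20}
query mem[0x12]=0x4a, mem[0x19]=0xdc, mem[0x06]=0x20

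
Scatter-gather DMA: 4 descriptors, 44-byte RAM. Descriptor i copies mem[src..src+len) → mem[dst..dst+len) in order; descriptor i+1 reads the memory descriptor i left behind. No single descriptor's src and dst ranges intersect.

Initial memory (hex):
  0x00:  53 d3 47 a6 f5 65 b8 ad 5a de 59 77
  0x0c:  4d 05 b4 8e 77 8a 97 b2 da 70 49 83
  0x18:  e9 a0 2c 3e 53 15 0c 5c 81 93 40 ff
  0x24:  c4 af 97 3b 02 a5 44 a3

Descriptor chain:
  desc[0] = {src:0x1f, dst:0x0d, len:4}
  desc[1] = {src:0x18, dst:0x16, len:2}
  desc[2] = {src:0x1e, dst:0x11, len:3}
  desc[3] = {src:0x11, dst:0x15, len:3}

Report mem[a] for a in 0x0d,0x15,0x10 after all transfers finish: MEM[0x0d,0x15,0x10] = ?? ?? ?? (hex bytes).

  after D0: wrote 4B at 0x0d = 5c819340
  after D1: wrote 2B at 0x16 = e9a0
  after D2: wrote 3B at 0x11 = 0c5c81
  after D3: wrote 3B at 0x15 = 0c5c81
query mem[0x0d]=0x5c, mem[0x15]=0x0c, mem[0x10]=0x40

MEM[0x0d,0x15,0x10] = 5c 0c 40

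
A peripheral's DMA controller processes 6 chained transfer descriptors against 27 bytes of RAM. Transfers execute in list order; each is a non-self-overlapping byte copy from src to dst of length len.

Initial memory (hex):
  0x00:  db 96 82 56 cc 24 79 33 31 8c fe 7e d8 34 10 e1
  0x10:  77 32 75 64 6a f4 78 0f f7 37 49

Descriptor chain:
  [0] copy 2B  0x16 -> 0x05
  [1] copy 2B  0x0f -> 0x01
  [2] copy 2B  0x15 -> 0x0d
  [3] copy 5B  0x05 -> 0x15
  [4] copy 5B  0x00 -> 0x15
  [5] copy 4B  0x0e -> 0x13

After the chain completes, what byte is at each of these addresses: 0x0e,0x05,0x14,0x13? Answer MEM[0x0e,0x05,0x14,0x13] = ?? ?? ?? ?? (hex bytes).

MEM[0x0e,0x05,0x14,0x13] = 78 78 e1 78

  after D0: wrote 2B at 0x05 = 780f
  after D1: wrote 2B at 0x01 = e177
  after D2: wrote 2B at 0x0d = f478
  after D3: wrote 5B at 0x15 = 780f33318c
  after D4: wrote 5B at 0x15 = dbe17756cc
  after D5: wrote 4B at 0x13 = 78e17732
query mem[0x0e]=0x78, mem[0x05]=0x78, mem[0x14]=0xe1, mem[0x13]=0x78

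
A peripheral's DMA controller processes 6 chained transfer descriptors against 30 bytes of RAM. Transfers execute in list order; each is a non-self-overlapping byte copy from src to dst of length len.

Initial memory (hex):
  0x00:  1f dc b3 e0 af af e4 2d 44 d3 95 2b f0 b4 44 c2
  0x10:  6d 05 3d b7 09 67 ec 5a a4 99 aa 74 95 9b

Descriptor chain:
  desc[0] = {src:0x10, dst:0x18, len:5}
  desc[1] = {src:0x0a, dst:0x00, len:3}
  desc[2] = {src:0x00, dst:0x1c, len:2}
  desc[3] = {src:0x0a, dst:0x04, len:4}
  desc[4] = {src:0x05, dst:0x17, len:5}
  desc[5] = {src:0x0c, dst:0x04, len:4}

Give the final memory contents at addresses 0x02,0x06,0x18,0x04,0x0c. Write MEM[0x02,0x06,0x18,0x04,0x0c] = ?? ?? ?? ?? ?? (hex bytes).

MEM[0x02,0x06,0x18,0x04,0x0c] = f0 44 f0 f0 f0

  after D0: wrote 5B at 0x18 = 6d053db709
  after D1: wrote 3B at 0x00 = 952bf0
  after D2: wrote 2B at 0x1c = 952b
  after D3: wrote 4B at 0x04 = 952bf0b4
  after D4: wrote 5B at 0x17 = 2bf0b444d3
  after D5: wrote 4B at 0x04 = f0b444c2
query mem[0x02]=0xf0, mem[0x06]=0x44, mem[0x18]=0xf0, mem[0x04]=0xf0, mem[0x0c]=0xf0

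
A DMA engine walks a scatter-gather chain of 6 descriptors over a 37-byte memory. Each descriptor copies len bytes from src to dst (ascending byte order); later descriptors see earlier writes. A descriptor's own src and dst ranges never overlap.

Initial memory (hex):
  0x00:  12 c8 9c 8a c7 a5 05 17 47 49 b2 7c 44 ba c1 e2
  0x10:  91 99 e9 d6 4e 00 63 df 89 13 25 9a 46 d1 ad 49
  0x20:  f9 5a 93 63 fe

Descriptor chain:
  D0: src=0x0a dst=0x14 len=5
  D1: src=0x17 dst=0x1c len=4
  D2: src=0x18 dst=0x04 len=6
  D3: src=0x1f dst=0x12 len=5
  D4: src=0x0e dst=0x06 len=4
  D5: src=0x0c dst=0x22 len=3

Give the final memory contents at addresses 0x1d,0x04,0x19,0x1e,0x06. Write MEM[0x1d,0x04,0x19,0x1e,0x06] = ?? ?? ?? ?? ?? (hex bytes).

  after D0: wrote 5B at 0x14 = b27c44bac1
  after D1: wrote 4B at 0x1c = bac11325
  after D2: wrote 6B at 0x04 = c113259abac1
  after D3: wrote 5B at 0x12 = 25f95a9363
  after D4: wrote 4B at 0x06 = c1e29199
  after D5: wrote 3B at 0x22 = 44bac1
query mem[0x1d]=0xc1, mem[0x04]=0xc1, mem[0x19]=0x13, mem[0x1e]=0x13, mem[0x06]=0xc1

MEM[0x1d,0x04,0x19,0x1e,0x06] = c1 c1 13 13 c1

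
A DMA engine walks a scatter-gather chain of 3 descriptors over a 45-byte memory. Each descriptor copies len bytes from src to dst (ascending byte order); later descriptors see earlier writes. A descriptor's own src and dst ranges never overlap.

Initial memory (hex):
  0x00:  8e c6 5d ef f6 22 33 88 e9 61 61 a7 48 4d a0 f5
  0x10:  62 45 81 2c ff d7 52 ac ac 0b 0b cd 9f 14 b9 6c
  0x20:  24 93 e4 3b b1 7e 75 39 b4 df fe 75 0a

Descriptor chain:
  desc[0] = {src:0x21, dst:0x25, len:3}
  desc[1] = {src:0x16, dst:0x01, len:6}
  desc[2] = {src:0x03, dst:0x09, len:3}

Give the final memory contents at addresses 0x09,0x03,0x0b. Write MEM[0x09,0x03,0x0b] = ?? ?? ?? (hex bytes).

#0 dst[0x25+3] := {0x93,0xe4,0x3b}
#1 dst[0x01+6] := {0x52,0xac,0xac,0x0b,0x0b,0xcd}
#2 dst[0x09+3] := {0xac,0x0b,0x0b}
query mem[0x09]=0xac, mem[0x03]=0xac, mem[0x0b]=0x0b

MEM[0x09,0x03,0x0b] = ac ac 0b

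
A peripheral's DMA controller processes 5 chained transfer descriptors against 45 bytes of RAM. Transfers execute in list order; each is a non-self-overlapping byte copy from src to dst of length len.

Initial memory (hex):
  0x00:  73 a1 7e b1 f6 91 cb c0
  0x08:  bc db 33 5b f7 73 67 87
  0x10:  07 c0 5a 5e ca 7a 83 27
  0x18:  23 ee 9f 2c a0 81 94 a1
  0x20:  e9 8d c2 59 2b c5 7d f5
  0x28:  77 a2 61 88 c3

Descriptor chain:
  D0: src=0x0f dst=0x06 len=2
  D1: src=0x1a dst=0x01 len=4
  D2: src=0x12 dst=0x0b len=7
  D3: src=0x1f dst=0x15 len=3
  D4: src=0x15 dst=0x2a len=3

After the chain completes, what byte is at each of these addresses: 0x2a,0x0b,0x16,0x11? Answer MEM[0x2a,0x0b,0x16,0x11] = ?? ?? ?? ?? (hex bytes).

  after D0: wrote 2B at 0x06 = 8707
  after D1: wrote 4B at 0x01 = 9f2ca081
  after D2: wrote 7B at 0x0b = 5a5eca7a832723
  after D3: wrote 3B at 0x15 = a1e98d
  after D4: wrote 3B at 0x2a = a1e98d
query mem[0x2a]=0xa1, mem[0x0b]=0x5a, mem[0x16]=0xe9, mem[0x11]=0x23

MEM[0x2a,0x0b,0x16,0x11] = a1 5a e9 23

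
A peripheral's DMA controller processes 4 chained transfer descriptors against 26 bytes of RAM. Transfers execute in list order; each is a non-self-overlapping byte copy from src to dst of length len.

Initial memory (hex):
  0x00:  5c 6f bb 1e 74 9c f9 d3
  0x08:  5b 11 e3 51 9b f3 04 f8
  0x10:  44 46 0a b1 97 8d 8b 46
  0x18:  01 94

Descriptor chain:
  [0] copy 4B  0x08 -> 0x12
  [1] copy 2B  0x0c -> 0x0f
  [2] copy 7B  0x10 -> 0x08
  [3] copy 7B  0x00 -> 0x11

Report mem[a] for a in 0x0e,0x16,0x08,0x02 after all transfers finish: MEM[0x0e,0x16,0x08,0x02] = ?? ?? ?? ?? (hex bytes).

MEM[0x0e,0x16,0x08,0x02] = 8b 9c f3 bb

  after D0: wrote 4B at 0x12 = 5b11e351
  after D1: wrote 2B at 0x0f = 9bf3
  after D2: wrote 7B at 0x08 = f3465b11e3518b
  after D3: wrote 7B at 0x11 = 5c6fbb1e749cf9
query mem[0x0e]=0x8b, mem[0x16]=0x9c, mem[0x08]=0xf3, mem[0x02]=0xbb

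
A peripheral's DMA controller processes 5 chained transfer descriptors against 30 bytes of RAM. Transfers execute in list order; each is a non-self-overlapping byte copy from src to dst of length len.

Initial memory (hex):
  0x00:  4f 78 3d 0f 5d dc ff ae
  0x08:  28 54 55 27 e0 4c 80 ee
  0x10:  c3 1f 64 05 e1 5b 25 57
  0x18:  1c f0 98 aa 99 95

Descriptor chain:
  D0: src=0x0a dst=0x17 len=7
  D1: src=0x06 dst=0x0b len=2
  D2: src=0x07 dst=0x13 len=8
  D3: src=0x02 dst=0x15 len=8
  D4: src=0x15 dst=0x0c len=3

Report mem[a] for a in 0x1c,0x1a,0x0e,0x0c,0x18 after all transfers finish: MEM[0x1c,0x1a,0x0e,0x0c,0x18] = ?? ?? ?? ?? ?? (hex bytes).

MEM[0x1c,0x1a,0x0e,0x0c,0x18] = 54 ae 5d 3d dc

#0 dst[0x17+7] := {0x55,0x27,0xe0,0x4c,0x80,0xee,0xc3}
#1 dst[0x0b+2] := {0xff,0xae}
#2 dst[0x13+8] := {0xae,0x28,0x54,0x55,0xff,0xae,0x4c,0x80}
#3 dst[0x15+8] := {0x3d,0x0f,0x5d,0xdc,0xff,0xae,0x28,0x54}
#4 dst[0x0c+3] := {0x3d,0x0f,0x5d}
query mem[0x1c]=0x54, mem[0x1a]=0xae, mem[0x0e]=0x5d, mem[0x0c]=0x3d, mem[0x18]=0xdc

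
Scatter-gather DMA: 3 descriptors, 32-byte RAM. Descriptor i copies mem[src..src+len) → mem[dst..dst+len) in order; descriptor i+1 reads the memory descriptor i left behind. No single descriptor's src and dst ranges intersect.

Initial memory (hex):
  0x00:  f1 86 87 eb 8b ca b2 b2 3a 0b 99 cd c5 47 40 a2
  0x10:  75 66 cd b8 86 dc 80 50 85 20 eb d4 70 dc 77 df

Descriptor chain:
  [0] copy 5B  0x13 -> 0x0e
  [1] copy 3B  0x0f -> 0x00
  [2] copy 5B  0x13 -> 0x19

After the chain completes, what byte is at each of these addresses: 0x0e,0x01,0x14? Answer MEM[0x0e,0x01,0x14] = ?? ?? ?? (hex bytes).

[0] 0x13->0x0e len=5 : b8 86 dc 80 50
[1] 0x0f->0x00 len=3 : 86 dc 80
[2] 0x13->0x19 len=5 : b8 86 dc 80 50
query mem[0x0e]=0xb8, mem[0x01]=0xdc, mem[0x14]=0x86

MEM[0x0e,0x01,0x14] = b8 dc 86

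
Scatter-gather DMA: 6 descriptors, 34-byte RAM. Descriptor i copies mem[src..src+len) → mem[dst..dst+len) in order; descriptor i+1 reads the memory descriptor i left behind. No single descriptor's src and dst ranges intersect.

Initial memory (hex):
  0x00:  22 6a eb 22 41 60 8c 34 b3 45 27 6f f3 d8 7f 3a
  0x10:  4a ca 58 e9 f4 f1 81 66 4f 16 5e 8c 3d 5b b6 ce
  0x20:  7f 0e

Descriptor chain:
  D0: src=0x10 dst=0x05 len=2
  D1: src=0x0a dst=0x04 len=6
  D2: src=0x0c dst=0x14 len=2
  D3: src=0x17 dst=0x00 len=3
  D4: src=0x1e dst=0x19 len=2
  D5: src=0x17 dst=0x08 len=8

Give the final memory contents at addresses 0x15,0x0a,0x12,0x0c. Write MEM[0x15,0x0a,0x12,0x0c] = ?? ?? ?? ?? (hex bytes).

MEM[0x15,0x0a,0x12,0x0c] = d8 b6 58 8c

[0] 0x10->0x05 len=2 : 4a ca
[1] 0x0a->0x04 len=6 : 27 6f f3 d8 7f 3a
[2] 0x0c->0x14 len=2 : f3 d8
[3] 0x17->0x00 len=3 : 66 4f 16
[4] 0x1e->0x19 len=2 : b6 ce
[5] 0x17->0x08 len=8 : 66 4f b6 ce 8c 3d 5b b6
query mem[0x15]=0xd8, mem[0x0a]=0xb6, mem[0x12]=0x58, mem[0x0c]=0x8c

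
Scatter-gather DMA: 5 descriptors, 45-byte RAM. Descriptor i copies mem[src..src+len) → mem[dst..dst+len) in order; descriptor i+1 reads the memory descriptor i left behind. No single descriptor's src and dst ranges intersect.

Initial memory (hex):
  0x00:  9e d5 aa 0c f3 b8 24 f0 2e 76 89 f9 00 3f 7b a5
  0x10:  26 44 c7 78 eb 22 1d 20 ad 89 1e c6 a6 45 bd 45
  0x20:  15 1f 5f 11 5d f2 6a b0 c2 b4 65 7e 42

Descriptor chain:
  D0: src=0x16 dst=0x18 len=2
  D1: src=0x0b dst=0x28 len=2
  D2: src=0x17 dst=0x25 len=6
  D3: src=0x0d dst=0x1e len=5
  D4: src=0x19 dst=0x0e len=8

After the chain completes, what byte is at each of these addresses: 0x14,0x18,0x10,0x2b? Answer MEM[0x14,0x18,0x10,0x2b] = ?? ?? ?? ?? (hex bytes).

[0] 0x16->0x18 len=2 : 1d 20
[1] 0x0b->0x28 len=2 : f9 00
[2] 0x17->0x25 len=6 : 20 1d 20 1e c6 a6
[3] 0x0d->0x1e len=5 : 3f 7b a5 26 44
[4] 0x19->0x0e len=8 : 20 1e c6 a6 45 3f 7b a5
query mem[0x14]=0x7b, mem[0x18]=0x1d, mem[0x10]=0xc6, mem[0x2b]=0x7e

MEM[0x14,0x18,0x10,0x2b] = 7b 1d c6 7e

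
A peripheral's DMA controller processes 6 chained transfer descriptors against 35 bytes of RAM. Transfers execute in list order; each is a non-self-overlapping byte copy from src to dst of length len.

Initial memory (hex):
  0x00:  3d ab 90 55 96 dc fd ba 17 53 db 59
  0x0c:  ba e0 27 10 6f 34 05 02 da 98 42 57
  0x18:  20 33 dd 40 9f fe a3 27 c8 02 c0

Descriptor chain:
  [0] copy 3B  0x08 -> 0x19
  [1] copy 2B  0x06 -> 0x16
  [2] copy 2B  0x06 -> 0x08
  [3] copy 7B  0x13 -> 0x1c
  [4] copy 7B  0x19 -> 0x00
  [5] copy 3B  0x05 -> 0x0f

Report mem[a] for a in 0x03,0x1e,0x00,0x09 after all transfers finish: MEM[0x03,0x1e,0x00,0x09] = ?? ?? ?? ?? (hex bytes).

MEM[0x03,0x1e,0x00,0x09] = 02 98 17 ba

  after D0: wrote 3B at 0x19 = 1753db
  after D1: wrote 2B at 0x16 = fdba
  after D2: wrote 2B at 0x08 = fdba
  after D3: wrote 7B at 0x1c = 02da98fdba2017
  after D4: wrote 7B at 0x00 = 1753db02da98fd
  after D5: wrote 3B at 0x0f = 98fdba
query mem[0x03]=0x02, mem[0x1e]=0x98, mem[0x00]=0x17, mem[0x09]=0xba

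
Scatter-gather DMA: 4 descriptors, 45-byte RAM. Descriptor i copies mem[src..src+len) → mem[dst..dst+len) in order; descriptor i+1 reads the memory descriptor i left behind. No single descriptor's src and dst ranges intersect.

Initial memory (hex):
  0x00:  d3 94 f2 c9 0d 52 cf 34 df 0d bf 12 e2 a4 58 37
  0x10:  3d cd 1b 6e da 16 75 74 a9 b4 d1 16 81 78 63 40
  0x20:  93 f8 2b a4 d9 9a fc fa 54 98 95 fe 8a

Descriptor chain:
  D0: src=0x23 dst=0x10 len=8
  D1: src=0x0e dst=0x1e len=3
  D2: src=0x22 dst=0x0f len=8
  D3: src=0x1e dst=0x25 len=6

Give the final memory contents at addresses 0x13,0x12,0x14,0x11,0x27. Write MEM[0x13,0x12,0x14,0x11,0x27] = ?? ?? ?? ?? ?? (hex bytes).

[0] 0x23->0x10 len=8 : a4 d9 9a fc fa 54 98 95
[1] 0x0e->0x1e len=3 : 58 37 a4
[2] 0x22->0x0f len=8 : 2b a4 d9 9a fc fa 54 98
[3] 0x1e->0x25 len=6 : 58 37 a4 f8 2b a4
query mem[0x13]=0xfc, mem[0x12]=0x9a, mem[0x14]=0xfa, mem[0x11]=0xd9, mem[0x27]=0xa4

MEM[0x13,0x12,0x14,0x11,0x27] = fc 9a fa d9 a4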